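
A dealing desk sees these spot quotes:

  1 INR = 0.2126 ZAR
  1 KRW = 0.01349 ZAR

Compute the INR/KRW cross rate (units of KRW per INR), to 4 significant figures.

1 INR × 0.2126 = 0.2126 ZAR
0.2126 ZAR ÷ 0.01349 = 15.7598 KRW

INR/KRW = 15.76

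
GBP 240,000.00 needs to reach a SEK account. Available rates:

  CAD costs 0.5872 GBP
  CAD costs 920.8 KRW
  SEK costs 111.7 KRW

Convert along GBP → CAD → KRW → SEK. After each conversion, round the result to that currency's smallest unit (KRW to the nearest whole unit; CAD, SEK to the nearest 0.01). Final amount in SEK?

GBP 240,000.00 ÷ 0.5872 = CAD 408,719.35
CAD 408,719.35 × 920.8 = KRW 376,348,777
KRW 376,348,777 ÷ 111.7 = SEK 3,369,281.80

SEK 3,369,281.80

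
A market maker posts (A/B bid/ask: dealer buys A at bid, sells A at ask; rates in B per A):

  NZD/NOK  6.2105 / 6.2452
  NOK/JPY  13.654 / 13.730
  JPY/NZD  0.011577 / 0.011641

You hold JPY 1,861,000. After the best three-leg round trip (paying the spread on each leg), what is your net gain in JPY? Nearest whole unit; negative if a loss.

Net profit: JPY 3,400

Best loop JPY → NOK → NZD → JPY:
JPY 1,861,000 ÷ 13.730 (buy NOK at ask) = NOK 135,542.61
NOK 135,542.61 ÷ 6.2452 (buy NZD at ask) = NZD 21,703.49
NZD 21,703.49 ÷ 0.011641 (buy JPY at ask) = JPY 1,864,400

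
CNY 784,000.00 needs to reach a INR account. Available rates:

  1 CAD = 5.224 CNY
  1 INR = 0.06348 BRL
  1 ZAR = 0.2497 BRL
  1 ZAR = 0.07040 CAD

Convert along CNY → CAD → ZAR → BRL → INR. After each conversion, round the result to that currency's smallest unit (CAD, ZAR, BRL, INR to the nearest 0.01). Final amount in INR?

CNY 784,000.00 ÷ 5.224 = CAD 150,076.57
CAD 150,076.57 ÷ 0.07040 = ZAR 2,131,769.46
ZAR 2,131,769.46 × 0.2497 = BRL 532,302.83
BRL 532,302.83 ÷ 0.06348 = INR 8,385,362.79

INR 8,385,362.79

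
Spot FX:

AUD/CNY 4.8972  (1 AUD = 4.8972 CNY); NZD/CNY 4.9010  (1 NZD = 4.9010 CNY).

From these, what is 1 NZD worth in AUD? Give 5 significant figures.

1 NZD × 4.9010 = 4.901 CNY
4.901 CNY ÷ 4.8972 = 1.00078 AUD

NZD/AUD = 1.0008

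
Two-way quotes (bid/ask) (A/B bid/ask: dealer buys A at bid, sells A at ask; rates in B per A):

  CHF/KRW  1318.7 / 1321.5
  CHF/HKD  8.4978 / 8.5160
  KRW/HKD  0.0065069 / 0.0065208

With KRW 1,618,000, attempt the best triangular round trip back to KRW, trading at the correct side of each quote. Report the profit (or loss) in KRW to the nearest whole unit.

Best loop KRW → HKD → CHF → KRW:
KRW 1,618,000 × 0.0065069 (sell KRW at bid) = HKD 10,528.16
HKD 10,528.16 ÷ 8.5160 (buy CHF at ask) = CHF 1,236.28
CHF 1,236.28 × 1318.7 (sell CHF at bid) = KRW 1,630,283

Net profit: KRW 12,283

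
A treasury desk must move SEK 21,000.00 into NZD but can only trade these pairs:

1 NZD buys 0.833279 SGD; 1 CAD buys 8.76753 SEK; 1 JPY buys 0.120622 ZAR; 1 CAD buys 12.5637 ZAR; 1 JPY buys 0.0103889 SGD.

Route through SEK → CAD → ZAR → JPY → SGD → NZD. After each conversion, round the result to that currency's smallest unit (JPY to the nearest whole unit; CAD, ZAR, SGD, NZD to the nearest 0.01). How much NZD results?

SEK 21,000.00 ÷ 8.76753 = CAD 2,395.20
CAD 2,395.20 × 12.5637 = ZAR 30,092.57
ZAR 30,092.57 ÷ 0.120622 = JPY 249,478
JPY 249,478 × 0.0103889 = SGD 2,591.80
SGD 2,591.80 ÷ 0.833279 = NZD 3,110.36

NZD 3,110.36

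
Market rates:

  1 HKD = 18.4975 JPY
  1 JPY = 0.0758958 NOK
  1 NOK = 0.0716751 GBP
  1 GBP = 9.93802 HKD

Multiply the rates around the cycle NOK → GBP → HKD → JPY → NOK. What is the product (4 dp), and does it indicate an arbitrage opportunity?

Around NOK → GBP → HKD → JPY → NOK: 1 × 0.0716751 × 9.93802 × 18.4975 × 0.0758958 = 0.999998
Product ≈ 1 (deviation 0.000%, within rounding noise).

1.0000 (no arbitrage)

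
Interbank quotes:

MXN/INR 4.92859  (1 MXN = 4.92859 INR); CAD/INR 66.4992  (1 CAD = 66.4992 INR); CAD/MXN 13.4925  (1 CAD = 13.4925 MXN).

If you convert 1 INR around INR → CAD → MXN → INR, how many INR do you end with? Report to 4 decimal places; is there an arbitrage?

Around INR → CAD → MXN → INR: 1 ÷ 66.4992 × 13.4925 × 4.92859 = 0.999997
Product ≈ 1 (deviation 0.000%, within rounding noise).

1.0000 (no arbitrage)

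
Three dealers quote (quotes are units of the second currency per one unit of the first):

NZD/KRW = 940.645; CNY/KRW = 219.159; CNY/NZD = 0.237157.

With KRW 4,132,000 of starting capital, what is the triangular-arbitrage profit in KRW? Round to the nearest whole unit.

Profitable loop is KRW → CNY → NZD → KRW:
KRW 4,132,000 ÷ 219.159 = CNY 18,853.89
CNY 18,853.89 × 0.237157 = NZD 4,471.33
NZD 4,471.33 × 940.645 = KRW 4,205,936
Profit = KRW 4,205,936 − KRW 4,132,000

Profit: KRW 73,936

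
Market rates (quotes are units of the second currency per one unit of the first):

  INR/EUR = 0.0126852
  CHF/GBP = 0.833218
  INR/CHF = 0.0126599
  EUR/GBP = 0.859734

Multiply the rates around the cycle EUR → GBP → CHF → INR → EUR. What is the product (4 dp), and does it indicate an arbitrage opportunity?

Around EUR → GBP → CHF → INR → EUR: 1 × 0.859734 ÷ 0.833218 ÷ 0.0126599 × 0.0126852 = 1.033886
Product > 1; profitable direction is EUR → GBP → CHF → INR → EUR.

1.0339 (arbitrage exists)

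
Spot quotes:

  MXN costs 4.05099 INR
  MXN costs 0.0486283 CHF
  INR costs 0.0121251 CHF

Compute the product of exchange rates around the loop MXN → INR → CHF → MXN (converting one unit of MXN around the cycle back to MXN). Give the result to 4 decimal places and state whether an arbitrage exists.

1.0101 (arbitrage exists)

Around MXN → INR → CHF → MXN: 1 × 4.05099 × 0.0121251 ÷ 0.0486283 = 1.010084
Product > 1; profitable direction is MXN → INR → CHF → MXN.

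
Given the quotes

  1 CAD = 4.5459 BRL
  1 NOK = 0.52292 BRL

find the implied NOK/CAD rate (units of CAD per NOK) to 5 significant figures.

NOK/CAD = 0.11503

1 NOK × 0.52292 = 0.52292 BRL
0.52292 BRL ÷ 4.5459 = 0.115031 CAD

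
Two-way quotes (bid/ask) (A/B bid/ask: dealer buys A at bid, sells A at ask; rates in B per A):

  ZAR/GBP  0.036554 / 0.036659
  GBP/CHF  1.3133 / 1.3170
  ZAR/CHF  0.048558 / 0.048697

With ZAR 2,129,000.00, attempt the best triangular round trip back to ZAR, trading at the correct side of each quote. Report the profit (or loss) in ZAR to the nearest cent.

Net profit: ZAR 12,263.25

Best loop ZAR → CHF → GBP → ZAR:
ZAR 2,129,000.00 × 0.048558 (sell ZAR at bid) = CHF 103,379.98
CHF 103,379.98 ÷ 1.3170 (buy GBP at ask) = GBP 78,496.57
GBP 78,496.57 ÷ 0.036659 (buy ZAR at ask) = ZAR 2,141,263.25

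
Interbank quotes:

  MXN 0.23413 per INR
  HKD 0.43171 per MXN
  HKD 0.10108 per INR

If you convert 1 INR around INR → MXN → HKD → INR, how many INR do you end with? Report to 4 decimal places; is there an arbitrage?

Around INR → MXN → HKD → INR: 1 × 0.23413 × 0.43171 ÷ 0.10108 = 0.999963
Product ≈ 1 (deviation 0.004%, within rounding noise).

1.0000 (no arbitrage)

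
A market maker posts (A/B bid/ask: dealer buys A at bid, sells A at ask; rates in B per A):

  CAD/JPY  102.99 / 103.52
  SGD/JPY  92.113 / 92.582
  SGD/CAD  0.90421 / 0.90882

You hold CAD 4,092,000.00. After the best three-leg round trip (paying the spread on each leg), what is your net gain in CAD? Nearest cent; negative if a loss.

Best loop CAD → JPY → SGD → CAD:
CAD 4,092,000.00 × 102.99 (sell CAD at bid) = JPY 421,435,080
JPY 421,435,080 ÷ 92.582 (buy SGD at ask) = SGD 4,552,019.62
SGD 4,552,019.62 × 0.90421 (sell SGD at bid) = CAD 4,115,981.66

Net profit: CAD 23,981.66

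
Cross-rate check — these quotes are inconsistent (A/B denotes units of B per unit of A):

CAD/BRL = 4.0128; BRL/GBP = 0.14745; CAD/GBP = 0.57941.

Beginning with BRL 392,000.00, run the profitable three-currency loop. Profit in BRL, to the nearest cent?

Profitable loop is BRL → GBP → CAD → BRL:
BRL 392,000.00 × 0.14745 = GBP 57,800.40
GBP 57,800.40 ÷ 0.57941 = CAD 99,757.34
CAD 99,757.34 × 4.0128 = BRL 400,306.25
Profit = BRL 400,306.25 − BRL 392,000.00

Profit: BRL 8,306.25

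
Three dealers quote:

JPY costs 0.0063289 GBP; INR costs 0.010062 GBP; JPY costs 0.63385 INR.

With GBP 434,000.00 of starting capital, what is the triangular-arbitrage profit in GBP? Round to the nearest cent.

Profitable loop is GBP → JPY → INR → GBP:
GBP 434,000.00 ÷ 0.0063289 = JPY 68,574,318
JPY 68,574,318 × 0.63385 = INR 43,465,831.35
INR 43,465,831.35 × 0.010062 = GBP 437,353.19
Profit = GBP 437,353.19 − GBP 434,000.00

Profit: GBP 3,353.19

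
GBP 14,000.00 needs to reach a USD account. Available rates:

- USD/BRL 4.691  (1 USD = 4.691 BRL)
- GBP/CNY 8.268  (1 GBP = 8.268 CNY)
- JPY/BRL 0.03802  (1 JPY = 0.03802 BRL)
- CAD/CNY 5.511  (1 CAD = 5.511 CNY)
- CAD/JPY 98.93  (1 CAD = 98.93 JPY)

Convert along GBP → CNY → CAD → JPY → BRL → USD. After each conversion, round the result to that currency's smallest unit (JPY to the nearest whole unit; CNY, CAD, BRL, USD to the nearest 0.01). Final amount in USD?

GBP 14,000.00 × 8.268 = CNY 115,752.00
CNY 115,752.00 ÷ 5.511 = CAD 21,003.81
CAD 21,003.81 × 98.93 = JPY 2,077,907
JPY 2,077,907 × 0.03802 = BRL 79,002.02
BRL 79,002.02 ÷ 4.691 = USD 16,841.19

USD 16,841.19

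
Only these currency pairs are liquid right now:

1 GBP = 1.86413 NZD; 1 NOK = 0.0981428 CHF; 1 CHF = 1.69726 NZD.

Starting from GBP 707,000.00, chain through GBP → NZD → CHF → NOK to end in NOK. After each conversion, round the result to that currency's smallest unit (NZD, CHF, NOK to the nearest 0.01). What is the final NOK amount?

NOK 7,912,045.71

GBP 707,000.00 × 1.86413 = NZD 1,317,939.91
NZD 1,317,939.91 ÷ 1.69726 = CHF 776,510.32
CHF 776,510.32 ÷ 0.0981428 = NOK 7,912,045.71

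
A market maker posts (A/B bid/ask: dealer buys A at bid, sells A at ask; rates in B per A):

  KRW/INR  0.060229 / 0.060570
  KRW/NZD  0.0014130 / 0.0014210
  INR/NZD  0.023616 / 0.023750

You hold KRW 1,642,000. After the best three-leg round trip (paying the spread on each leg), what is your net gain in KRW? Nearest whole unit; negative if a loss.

Best loop KRW → INR → NZD → KRW:
KRW 1,642,000 × 0.060229 (sell KRW at bid) = INR 98,896.02
INR 98,896.02 × 0.023616 (sell INR at bid) = NZD 2,335.53
NZD 2,335.53 ÷ 0.0014210 (buy KRW at ask) = KRW 1,643,581

Net profit: KRW 1,581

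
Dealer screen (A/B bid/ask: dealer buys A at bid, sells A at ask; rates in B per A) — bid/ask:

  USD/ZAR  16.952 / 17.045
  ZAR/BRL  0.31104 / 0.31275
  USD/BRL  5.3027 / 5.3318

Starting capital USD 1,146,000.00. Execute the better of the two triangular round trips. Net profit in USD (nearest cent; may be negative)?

Best loop USD → BRL → ZAR → USD:
USD 1,146,000.00 × 5.3027 (sell USD at bid) = BRL 6,076,894.20
BRL 6,076,894.20 ÷ 0.31275 (buy ZAR at ask) = ZAR 19,430,517.03
ZAR 19,430,517.03 ÷ 17.045 (buy USD at ask) = USD 1,139,954.06

Net result: USD -6,045.94 (no profitable arbitrage after spreads)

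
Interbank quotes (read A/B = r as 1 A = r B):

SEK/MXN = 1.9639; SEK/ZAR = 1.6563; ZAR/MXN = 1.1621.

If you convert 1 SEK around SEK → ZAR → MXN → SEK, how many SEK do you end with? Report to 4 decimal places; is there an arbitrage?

0.9801 (arbitrage exists)

Around SEK → ZAR → MXN → SEK: 1 × 1.6563 × 1.1621 ÷ 1.9639 = 0.980084
Product < 1; profitable direction is SEK → MXN → ZAR → SEK.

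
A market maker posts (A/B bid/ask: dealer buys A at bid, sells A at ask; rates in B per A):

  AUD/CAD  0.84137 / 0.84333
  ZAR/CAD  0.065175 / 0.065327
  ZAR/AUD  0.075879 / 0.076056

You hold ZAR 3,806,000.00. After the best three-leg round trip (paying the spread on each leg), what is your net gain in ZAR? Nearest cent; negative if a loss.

Net profit: ZAR 61,397.33

Best loop ZAR → CAD → AUD → ZAR:
ZAR 3,806,000.00 × 0.065175 (sell ZAR at bid) = CAD 248,056.05
CAD 248,056.05 ÷ 0.84333 (buy AUD at ask) = AUD 294,138.77
AUD 294,138.77 ÷ 0.076056 (buy ZAR at ask) = ZAR 3,867,397.33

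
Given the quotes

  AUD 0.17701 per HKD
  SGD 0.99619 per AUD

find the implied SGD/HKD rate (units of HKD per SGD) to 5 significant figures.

SGD/HKD = 5.6710

1 SGD ÷ 0.99619 = 1.00382 AUD
1.00382 AUD ÷ 0.17701 = 5.671 HKD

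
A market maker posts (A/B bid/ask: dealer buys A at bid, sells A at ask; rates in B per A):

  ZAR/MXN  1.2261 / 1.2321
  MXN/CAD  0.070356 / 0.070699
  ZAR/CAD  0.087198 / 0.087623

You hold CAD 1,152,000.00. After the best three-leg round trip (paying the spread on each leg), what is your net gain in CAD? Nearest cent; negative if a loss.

Net profit: CAD 1,187.10

Best loop CAD → MXN → ZAR → CAD:
CAD 1,152,000.00 ÷ 0.070699 (buy MXN at ask) = MXN 16,294,431.32
MXN 16,294,431.32 ÷ 1.2321 (buy ZAR at ask) = ZAR 13,224,926.00
ZAR 13,224,926.00 × 0.087198 (sell ZAR at bid) = CAD 1,153,187.10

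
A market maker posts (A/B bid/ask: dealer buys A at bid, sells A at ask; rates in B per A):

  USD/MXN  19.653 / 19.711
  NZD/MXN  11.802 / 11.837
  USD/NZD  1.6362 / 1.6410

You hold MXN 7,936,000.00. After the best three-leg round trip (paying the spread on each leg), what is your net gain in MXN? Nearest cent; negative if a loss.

Net profit: MXN 93,348.07

Best loop MXN → NZD → USD → MXN:
MXN 7,936,000.00 ÷ 11.837 (buy NZD at ask) = NZD 670,440.15
NZD 670,440.15 ÷ 1.6410 (buy USD at ask) = USD 408,555.85
USD 408,555.85 × 19.653 (sell USD at bid) = MXN 8,029,348.07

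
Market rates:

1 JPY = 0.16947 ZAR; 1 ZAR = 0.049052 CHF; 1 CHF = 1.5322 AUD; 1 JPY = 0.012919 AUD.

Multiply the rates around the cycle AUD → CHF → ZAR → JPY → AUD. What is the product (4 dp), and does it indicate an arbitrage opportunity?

Around AUD → CHF → ZAR → JPY → AUD: 1 ÷ 1.5322 ÷ 0.049052 ÷ 0.16947 × 0.012919 = 1.014294
Product > 1; profitable direction is AUD → CHF → ZAR → JPY → AUD.

1.0143 (arbitrage exists)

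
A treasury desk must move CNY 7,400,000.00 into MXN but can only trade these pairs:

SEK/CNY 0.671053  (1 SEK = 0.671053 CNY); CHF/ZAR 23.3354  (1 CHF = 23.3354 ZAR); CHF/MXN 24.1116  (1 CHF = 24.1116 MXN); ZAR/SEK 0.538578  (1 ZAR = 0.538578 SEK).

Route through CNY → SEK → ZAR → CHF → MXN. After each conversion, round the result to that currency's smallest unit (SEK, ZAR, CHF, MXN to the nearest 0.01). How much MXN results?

CNY 7,400,000.00 ÷ 0.671053 = SEK 11,027,444.93
SEK 11,027,444.93 ÷ 0.538578 = ZAR 20,475,112.11
ZAR 20,475,112.11 ÷ 23.3354 = CHF 877,427.09
CHF 877,427.09 × 24.1116 = MXN 21,156,171.02

MXN 21,156,171.02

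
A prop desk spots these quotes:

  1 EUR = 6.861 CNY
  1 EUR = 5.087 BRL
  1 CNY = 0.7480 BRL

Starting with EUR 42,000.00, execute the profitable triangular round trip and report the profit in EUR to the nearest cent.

Profit: EUR 371.77

Profitable loop is EUR → CNY → BRL → EUR:
EUR 42,000.00 × 6.861 = CNY 288,162.00
CNY 288,162.00 × 0.7480 = BRL 215,545.18
BRL 215,545.18 ÷ 5.087 = EUR 42,371.77
Profit = EUR 42,371.77 − EUR 42,000.00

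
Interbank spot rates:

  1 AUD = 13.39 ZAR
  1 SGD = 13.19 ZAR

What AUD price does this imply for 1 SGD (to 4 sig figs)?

1 SGD × 13.19 = 13.19 ZAR
13.19 ZAR ÷ 13.39 = 0.985063 AUD

SGD/AUD = 0.9851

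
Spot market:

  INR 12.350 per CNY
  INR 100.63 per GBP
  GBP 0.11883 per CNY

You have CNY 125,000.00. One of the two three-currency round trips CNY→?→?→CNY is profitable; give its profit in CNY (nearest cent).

Profitable loop is CNY → INR → GBP → CNY:
CNY 125,000.00 × 12.350 = INR 1,543,750.00
INR 1,543,750.00 ÷ 100.63 = GBP 15,340.85
GBP 15,340.85 ÷ 0.11883 = CNY 129,099.16
Profit = CNY 129,099.16 − CNY 125,000.00

Profit: CNY 4,099.16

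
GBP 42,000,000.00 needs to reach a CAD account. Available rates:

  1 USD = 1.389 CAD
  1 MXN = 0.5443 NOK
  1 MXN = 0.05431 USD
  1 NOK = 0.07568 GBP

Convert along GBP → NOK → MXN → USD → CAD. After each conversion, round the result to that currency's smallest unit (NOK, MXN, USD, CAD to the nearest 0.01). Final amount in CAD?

CAD 76,915,148.21

GBP 42,000,000.00 ÷ 0.07568 = NOK 554,968,287.53
NOK 554,968,287.53 ÷ 0.5443 = MXN 1,019,600,013.83
MXN 1,019,600,013.83 × 0.05431 = USD 55,374,476.75
USD 55,374,476.75 × 1.389 = CAD 76,915,148.21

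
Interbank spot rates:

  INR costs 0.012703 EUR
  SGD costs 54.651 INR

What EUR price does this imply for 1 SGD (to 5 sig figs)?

SGD/EUR = 0.69423

1 SGD × 54.651 = 54.651 INR
54.651 INR × 0.012703 = 0.694232 EUR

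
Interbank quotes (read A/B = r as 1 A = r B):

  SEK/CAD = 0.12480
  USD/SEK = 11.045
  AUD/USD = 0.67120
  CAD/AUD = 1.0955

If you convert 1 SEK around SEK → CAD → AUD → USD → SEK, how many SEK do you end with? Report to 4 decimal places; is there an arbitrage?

Around SEK → CAD → AUD → USD → SEK: 1 × 0.12480 × 1.0955 × 0.67120 × 11.045 = 1.013549
Product > 1; profitable direction is SEK → CAD → AUD → USD → SEK.

1.0135 (arbitrage exists)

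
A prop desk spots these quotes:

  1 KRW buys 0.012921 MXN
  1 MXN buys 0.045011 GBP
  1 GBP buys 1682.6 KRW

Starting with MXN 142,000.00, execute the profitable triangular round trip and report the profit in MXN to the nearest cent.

Profitable loop is MXN → KRW → GBP → MXN:
MXN 142,000.00 ÷ 0.012921 = KRW 10,989,861
KRW 10,989,861 ÷ 1682.6 = GBP 6,531.48
GBP 6,531.48 ÷ 0.045011 = MXN 145,108.44
Profit = MXN 145,108.44 − MXN 142,000.00

Profit: MXN 3,108.44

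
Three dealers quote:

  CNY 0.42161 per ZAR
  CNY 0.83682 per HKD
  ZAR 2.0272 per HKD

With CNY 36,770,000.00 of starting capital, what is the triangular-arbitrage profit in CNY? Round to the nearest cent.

Profit: CNY 785,113.54

Profitable loop is CNY → HKD → ZAR → CNY:
CNY 36,770,000.00 ÷ 0.83682 = HKD 43,940,154.39
HKD 43,940,154.39 × 2.0272 = ZAR 89,075,480.99
ZAR 89,075,480.99 × 0.42161 = CNY 37,555,113.54
Profit = CNY 37,555,113.54 − CNY 36,770,000.00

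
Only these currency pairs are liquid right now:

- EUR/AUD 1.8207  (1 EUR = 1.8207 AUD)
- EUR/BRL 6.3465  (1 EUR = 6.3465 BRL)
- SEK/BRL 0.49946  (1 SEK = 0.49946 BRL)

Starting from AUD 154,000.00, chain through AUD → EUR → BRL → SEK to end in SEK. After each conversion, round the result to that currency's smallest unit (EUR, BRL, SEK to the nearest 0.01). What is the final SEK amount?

AUD 154,000.00 ÷ 1.8207 = EUR 84,582.85
EUR 84,582.85 × 6.3465 = BRL 536,805.06
BRL 536,805.06 ÷ 0.49946 = SEK 1,074,770.87

SEK 1,074,770.87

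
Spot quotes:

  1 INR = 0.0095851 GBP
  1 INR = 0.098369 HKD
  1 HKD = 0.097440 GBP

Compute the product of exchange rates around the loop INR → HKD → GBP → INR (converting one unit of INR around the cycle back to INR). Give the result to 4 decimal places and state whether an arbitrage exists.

1.0000 (no arbitrage)

Around INR → HKD → GBP → INR: 1 × 0.098369 × 0.097440 ÷ 0.0095851 = 0.999997
Product ≈ 1 (deviation 0.000%, within rounding noise).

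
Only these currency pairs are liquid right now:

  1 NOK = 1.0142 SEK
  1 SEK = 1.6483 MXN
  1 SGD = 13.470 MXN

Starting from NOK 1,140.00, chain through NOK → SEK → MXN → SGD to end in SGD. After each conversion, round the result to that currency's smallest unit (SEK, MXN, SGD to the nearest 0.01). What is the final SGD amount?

NOK 1,140.00 × 1.0142 = SEK 1,156.19
SEK 1,156.19 × 1.6483 = MXN 1,905.75
MXN 1,905.75 ÷ 13.470 = SGD 141.48

SGD 141.48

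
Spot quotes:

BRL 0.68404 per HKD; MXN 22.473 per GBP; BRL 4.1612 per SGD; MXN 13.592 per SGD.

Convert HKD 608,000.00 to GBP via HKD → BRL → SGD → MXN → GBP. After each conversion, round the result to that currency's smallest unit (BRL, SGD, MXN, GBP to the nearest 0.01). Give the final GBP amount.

GBP 60,448.96

HKD 608,000.00 × 0.68404 = BRL 415,896.32
BRL 415,896.32 ÷ 4.1612 = SGD 99,946.25
SGD 99,946.25 × 13.592 = MXN 1,358,469.43
MXN 1,358,469.43 ÷ 22.473 = GBP 60,448.96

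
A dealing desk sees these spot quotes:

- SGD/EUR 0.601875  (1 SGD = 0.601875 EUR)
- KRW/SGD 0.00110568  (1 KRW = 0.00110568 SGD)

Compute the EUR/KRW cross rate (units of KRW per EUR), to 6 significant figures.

EUR/KRW = 1502.67

1 EUR ÷ 0.601875 = 1.66147 SGD
1.66147 SGD ÷ 0.00110568 = 1502.67 KRW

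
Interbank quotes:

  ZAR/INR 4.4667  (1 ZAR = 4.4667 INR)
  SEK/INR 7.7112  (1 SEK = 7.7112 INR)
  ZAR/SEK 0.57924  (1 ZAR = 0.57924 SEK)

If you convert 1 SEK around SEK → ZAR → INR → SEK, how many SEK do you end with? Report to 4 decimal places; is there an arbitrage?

Around SEK → ZAR → INR → SEK: 1 ÷ 0.57924 × 4.4667 ÷ 7.7112 = 1.000014
Product ≈ 1 (deviation 0.001%, within rounding noise).

1.0000 (no arbitrage)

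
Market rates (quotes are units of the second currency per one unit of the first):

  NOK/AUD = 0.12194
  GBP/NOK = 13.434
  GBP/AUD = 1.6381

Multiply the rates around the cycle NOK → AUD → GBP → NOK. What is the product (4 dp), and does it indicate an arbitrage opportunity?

1.0000 (no arbitrage)

Around NOK → AUD → GBP → NOK: 1 × 0.12194 ÷ 1.6381 × 13.434 = 1.000026
Product ≈ 1 (deviation 0.003%, within rounding noise).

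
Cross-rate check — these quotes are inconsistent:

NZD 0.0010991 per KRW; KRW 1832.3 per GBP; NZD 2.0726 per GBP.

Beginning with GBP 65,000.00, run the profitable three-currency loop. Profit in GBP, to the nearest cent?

Profitable loop is GBP → NZD → KRW → GBP:
GBP 65,000.00 × 2.0726 = NZD 134,719.00
NZD 134,719.00 ÷ 0.0010991 = KRW 122,572,104
KRW 122,572,104 ÷ 1832.3 = GBP 66,895.22
Profit = GBP 66,895.22 − GBP 65,000.00

Profit: GBP 1,895.22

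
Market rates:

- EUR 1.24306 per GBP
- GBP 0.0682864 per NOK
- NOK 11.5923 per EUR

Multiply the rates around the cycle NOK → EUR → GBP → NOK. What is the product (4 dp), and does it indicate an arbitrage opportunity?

Around NOK → EUR → GBP → NOK: 1 ÷ 11.5923 ÷ 1.24306 ÷ 0.0682864 = 1.016258
Product > 1; profitable direction is NOK → EUR → GBP → NOK.

1.0163 (arbitrage exists)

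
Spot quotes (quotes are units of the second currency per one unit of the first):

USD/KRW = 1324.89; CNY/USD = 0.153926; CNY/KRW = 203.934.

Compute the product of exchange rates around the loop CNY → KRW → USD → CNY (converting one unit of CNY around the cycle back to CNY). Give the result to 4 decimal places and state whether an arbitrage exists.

Around CNY → KRW → USD → CNY: 1 × 203.934 ÷ 1324.89 ÷ 0.153926 = 0.999995
Product ≈ 1 (deviation 0.000%, within rounding noise).

1.0000 (no arbitrage)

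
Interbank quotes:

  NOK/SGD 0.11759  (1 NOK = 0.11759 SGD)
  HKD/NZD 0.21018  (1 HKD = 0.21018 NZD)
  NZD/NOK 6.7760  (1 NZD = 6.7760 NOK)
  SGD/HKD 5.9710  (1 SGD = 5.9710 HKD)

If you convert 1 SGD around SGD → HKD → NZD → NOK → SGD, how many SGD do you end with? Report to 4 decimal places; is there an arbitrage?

1.0000 (no arbitrage)

Around SGD → HKD → NZD → NOK → SGD: 1 × 5.9710 × 0.21018 × 6.7760 × 0.11759 = 0.999959
Product ≈ 1 (deviation 0.004%, within rounding noise).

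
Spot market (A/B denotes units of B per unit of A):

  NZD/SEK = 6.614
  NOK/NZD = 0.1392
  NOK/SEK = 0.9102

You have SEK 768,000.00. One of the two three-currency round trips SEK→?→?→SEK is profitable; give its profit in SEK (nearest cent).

Profitable loop is SEK → NOK → NZD → SEK:
SEK 768,000.00 ÷ 0.9102 = NOK 843,770.60
NOK 843,770.60 × 0.1392 = NZD 117,452.87
NZD 117,452.87 × 6.614 = SEK 776,833.27
Profit = SEK 776,833.27 − SEK 768,000.00

Profit: SEK 8,833.27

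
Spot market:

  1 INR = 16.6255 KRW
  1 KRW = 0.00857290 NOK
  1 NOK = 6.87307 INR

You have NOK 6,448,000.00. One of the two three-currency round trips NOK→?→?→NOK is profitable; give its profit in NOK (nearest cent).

Profitable loop is NOK → KRW → INR → NOK:
NOK 6,448,000.00 ÷ 0.00857290 = KRW 752,137,550
KRW 752,137,550 ÷ 16.6255 = INR 45,239,995.77
INR 45,239,995.77 ÷ 6.87307 = NOK 6,582,210.83
Profit = NOK 6,582,210.83 − NOK 6,448,000.00

Profit: NOK 134,210.83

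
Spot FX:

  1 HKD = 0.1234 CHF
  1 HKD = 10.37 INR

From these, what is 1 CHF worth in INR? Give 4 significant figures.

1 CHF ÷ 0.1234 = 8.10373 HKD
8.10373 HKD × 10.37 = 84.0357 INR

CHF/INR = 84.04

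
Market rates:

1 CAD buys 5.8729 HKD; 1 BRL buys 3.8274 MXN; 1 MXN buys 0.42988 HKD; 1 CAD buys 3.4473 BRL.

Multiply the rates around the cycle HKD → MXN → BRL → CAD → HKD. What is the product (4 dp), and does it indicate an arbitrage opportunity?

Around HKD → MXN → BRL → CAD → HKD: 1 ÷ 0.42988 ÷ 3.8274 ÷ 3.4473 × 5.8729 = 1.035434
Product > 1; profitable direction is HKD → MXN → BRL → CAD → HKD.

1.0354 (arbitrage exists)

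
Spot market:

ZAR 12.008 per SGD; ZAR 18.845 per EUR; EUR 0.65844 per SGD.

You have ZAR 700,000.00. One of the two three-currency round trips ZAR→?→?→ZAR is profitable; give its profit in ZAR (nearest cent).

Profitable loop is ZAR → SGD → EUR → ZAR:
ZAR 700,000.00 ÷ 12.008 = SGD 58,294.47
SGD 58,294.47 × 0.65844 = EUR 38,383.41
EUR 38,383.41 × 18.845 = ZAR 723,335.38
Profit = ZAR 723,335.38 − ZAR 700,000.00

Profit: ZAR 23,335.38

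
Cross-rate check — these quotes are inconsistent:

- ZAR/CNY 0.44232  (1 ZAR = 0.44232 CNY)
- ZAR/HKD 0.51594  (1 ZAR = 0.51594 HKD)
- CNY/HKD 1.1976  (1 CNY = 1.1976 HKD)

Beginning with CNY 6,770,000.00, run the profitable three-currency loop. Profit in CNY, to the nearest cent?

Profitable loop is CNY → HKD → ZAR → CNY:
CNY 6,770,000.00 × 1.1976 = HKD 8,107,752.00
HKD 8,107,752.00 ÷ 0.51594 = ZAR 15,714,524.94
ZAR 15,714,524.94 × 0.44232 = CNY 6,950,848.67
Profit = CNY 6,950,848.67 − CNY 6,770,000.00

Profit: CNY 180,848.67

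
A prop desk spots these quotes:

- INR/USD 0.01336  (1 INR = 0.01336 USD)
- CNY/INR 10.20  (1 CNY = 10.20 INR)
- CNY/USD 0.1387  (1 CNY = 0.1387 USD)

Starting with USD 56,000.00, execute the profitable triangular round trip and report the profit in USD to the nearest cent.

Profit: USD 997.77

Profitable loop is USD → INR → CNY → USD:
USD 56,000.00 ÷ 0.01336 = INR 4,191,616.77
INR 4,191,616.77 ÷ 10.20 = CNY 410,942.82
CNY 410,942.82 × 0.1387 = USD 56,997.77
Profit = USD 56,997.77 − USD 56,000.00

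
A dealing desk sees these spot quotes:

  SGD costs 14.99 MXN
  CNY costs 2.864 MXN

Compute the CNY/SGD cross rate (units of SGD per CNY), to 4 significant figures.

CNY/SGD = 0.1911

1 CNY × 2.864 = 2.864 MXN
2.864 MXN ÷ 14.99 = 0.191061 SGD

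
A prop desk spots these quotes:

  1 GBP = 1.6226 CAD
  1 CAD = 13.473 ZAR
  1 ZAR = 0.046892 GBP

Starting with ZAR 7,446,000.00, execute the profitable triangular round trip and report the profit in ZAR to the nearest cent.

Profitable loop is ZAR → GBP → CAD → ZAR:
ZAR 7,446,000.00 × 0.046892 = GBP 349,157.83
GBP 349,157.83 × 1.6226 = CAD 566,543.50
CAD 566,543.50 × 13.473 = ZAR 7,633,040.55
Profit = ZAR 7,633,040.55 − ZAR 7,446,000.00

Profit: ZAR 187,040.55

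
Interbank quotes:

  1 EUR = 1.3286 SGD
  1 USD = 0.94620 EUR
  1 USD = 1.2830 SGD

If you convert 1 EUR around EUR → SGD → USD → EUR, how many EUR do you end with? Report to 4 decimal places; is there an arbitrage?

0.9798 (arbitrage exists)

Around EUR → SGD → USD → EUR: 1 × 1.3286 ÷ 1.2830 × 0.94620 = 0.979830
Product < 1; profitable direction is EUR → USD → SGD → EUR.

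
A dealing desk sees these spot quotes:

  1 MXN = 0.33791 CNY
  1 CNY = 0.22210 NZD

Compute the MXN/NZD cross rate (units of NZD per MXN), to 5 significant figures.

MXN/NZD = 0.075050

1 MXN × 0.33791 = 0.33791 CNY
0.33791 CNY × 0.22210 = 0.0750498 NZD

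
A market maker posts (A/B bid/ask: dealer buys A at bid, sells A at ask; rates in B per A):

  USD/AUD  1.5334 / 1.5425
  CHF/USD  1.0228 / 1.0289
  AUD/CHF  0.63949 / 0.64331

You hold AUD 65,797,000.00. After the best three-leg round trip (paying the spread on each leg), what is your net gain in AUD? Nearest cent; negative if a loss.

Net profit: AUD 194,200.40

Best loop AUD → CHF → USD → AUD:
AUD 65,797,000.00 × 0.63949 (sell AUD at bid) = CHF 42,076,523.53
CHF 42,076,523.53 × 1.0228 (sell CHF at bid) = USD 43,035,868.27
USD 43,035,868.27 × 1.5334 (sell USD at bid) = AUD 65,991,200.40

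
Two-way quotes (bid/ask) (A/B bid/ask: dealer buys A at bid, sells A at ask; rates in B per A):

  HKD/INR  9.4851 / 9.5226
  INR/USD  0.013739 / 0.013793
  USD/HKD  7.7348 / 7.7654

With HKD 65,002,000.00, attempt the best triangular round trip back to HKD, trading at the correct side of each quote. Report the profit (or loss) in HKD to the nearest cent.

Net profit: HKD 517,842.59

Best loop HKD → INR → USD → HKD:
HKD 65,002,000.00 × 9.4851 (sell HKD at bid) = INR 616,550,470.20
INR 616,550,470.20 × 0.013739 (sell INR at bid) = USD 8,470,786.91
USD 8,470,786.91 × 7.7348 (sell USD at bid) = HKD 65,519,842.59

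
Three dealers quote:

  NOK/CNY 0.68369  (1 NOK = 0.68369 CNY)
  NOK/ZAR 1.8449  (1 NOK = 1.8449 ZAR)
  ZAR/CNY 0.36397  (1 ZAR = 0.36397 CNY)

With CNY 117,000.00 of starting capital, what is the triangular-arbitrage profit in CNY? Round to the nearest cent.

Profitable loop is CNY → ZAR → NOK → CNY:
CNY 117,000.00 ÷ 0.36397 = ZAR 321,455.06
ZAR 321,455.06 ÷ 1.8449 = NOK 174,239.83
NOK 174,239.83 × 0.68369 = CNY 119,126.03
Profit = CNY 119,126.03 − CNY 117,000.00

Profit: CNY 2,126.03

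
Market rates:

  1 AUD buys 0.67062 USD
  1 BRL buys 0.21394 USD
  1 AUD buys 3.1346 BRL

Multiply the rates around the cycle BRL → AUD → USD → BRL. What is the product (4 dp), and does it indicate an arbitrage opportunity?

Around BRL → AUD → USD → BRL: 1 ÷ 3.1346 × 0.67062 ÷ 0.21394 = 1.000005
Product ≈ 1 (deviation 0.001%, within rounding noise).

1.0000 (no arbitrage)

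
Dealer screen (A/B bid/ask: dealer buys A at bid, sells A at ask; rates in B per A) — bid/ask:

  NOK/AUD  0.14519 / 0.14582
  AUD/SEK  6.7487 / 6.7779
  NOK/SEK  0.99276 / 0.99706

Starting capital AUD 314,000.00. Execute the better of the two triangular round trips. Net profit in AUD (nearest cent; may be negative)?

Best loop AUD → NOK → SEK → AUD:
AUD 314,000.00 ÷ 0.14582 (buy NOK at ask) = NOK 2,153,339.73
NOK 2,153,339.73 × 0.99276 (sell NOK at bid) = SEK 2,137,749.55
SEK 2,137,749.55 ÷ 6.7779 (buy AUD at ask) = AUD 315,399.98

Net profit: AUD 1,399.98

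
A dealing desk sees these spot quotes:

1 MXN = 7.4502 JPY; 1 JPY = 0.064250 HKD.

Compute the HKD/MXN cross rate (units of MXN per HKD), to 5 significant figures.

HKD/MXN = 2.0891

1 HKD ÷ 0.064250 = 15.5642 JPY
15.5642 JPY ÷ 7.4502 = 2.0891 MXN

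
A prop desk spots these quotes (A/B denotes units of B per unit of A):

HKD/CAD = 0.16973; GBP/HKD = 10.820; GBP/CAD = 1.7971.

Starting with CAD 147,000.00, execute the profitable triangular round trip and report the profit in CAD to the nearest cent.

Profitable loop is CAD → GBP → HKD → CAD:
CAD 147,000.00 ÷ 1.7971 = GBP 81,798.45
GBP 81,798.45 × 10.820 = HKD 885,059.26
HKD 885,059.26 × 0.16973 = CAD 150,221.11
Profit = CAD 150,221.11 − CAD 147,000.00

Profit: CAD 3,221.11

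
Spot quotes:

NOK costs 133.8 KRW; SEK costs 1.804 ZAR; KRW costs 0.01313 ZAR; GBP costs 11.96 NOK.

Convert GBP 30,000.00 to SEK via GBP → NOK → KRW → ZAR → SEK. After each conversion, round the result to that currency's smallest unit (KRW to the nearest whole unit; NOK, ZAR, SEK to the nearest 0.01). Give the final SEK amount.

GBP 30,000.00 × 11.96 = NOK 358,800.00
NOK 358,800.00 × 133.8 = KRW 48,007,440
KRW 48,007,440 × 0.01313 = ZAR 630,337.69
ZAR 630,337.69 ÷ 1.804 = SEK 349,411.14

SEK 349,411.14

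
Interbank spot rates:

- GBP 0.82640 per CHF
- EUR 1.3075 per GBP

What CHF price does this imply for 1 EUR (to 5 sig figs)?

1 EUR ÷ 1.3075 = 0.764818 GBP
0.764818 GBP ÷ 0.82640 = 0.925482 CHF

EUR/CHF = 0.92548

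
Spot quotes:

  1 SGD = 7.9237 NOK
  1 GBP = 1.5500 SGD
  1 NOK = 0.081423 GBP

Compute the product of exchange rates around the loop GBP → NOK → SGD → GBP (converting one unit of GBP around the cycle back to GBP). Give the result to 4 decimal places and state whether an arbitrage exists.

Around GBP → NOK → SGD → GBP: 1 ÷ 0.081423 ÷ 7.9237 ÷ 1.5500 = 0.999984
Product ≈ 1 (deviation 0.002%, within rounding noise).

1.0000 (no arbitrage)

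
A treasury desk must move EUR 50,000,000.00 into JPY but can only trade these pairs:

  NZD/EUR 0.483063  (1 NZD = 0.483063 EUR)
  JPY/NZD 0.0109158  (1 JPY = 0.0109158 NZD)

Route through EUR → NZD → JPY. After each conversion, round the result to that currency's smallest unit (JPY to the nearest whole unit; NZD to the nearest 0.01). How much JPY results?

EUR 50,000,000.00 ÷ 0.483063 = NZD 103,506,167.93
NZD 103,506,167.93 ÷ 0.0109158 = JPY 9,482,233,820

JPY 9,482,233,820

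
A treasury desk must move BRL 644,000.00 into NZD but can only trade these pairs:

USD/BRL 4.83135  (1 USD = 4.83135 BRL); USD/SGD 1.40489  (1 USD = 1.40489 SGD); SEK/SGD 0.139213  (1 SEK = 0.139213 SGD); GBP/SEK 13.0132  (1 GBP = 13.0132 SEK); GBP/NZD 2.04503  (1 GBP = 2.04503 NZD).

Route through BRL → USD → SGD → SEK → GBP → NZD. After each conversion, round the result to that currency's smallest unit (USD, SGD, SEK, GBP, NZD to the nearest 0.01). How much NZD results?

NZD 211,395.39

BRL 644,000.00 ÷ 4.83135 = USD 133,296.08
USD 133,296.08 × 1.40489 = SGD 187,266.33
SGD 187,266.33 ÷ 0.139213 = SEK 1,345,178.47
SEK 1,345,178.47 ÷ 13.0132 = GBP 103,370.31
GBP 103,370.31 × 2.04503 = NZD 211,395.39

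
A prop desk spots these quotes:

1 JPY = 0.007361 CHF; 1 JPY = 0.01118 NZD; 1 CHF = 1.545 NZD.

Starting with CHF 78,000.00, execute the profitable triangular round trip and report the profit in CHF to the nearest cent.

Profit: CHF 1,344.73

Profitable loop is CHF → NZD → JPY → CHF:
CHF 78,000.00 × 1.545 = NZD 120,510.00
NZD 120,510.00 ÷ 0.01118 = JPY 10,779,070
JPY 10,779,070 × 0.007361 = CHF 79,344.73
Profit = CHF 79,344.73 − CHF 78,000.00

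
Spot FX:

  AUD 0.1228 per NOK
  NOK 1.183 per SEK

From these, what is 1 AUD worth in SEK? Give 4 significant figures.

1 AUD ÷ 0.1228 = 8.14332 NOK
8.14332 NOK ÷ 1.183 = 6.88362 SEK

AUD/SEK = 6.884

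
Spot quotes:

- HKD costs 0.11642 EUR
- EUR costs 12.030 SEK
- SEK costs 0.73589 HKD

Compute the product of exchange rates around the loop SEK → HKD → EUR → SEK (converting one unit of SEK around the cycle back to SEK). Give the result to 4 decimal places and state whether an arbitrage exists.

1.0306 (arbitrage exists)

Around SEK → HKD → EUR → SEK: 1 × 0.73589 × 0.11642 × 12.030 = 1.030638
Product > 1; profitable direction is SEK → HKD → EUR → SEK.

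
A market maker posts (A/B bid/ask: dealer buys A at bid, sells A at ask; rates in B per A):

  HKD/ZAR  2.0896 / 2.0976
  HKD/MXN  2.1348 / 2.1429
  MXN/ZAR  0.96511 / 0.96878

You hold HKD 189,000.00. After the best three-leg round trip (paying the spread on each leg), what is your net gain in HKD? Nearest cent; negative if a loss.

Best loop HKD → ZAR → MXN → HKD:
HKD 189,000.00 × 2.0896 (sell HKD at bid) = ZAR 394,934.40
ZAR 394,934.40 ÷ 0.96878 (buy MXN at ask) = MXN 407,661.59
MXN 407,661.59 ÷ 2.1429 (buy HKD at ask) = HKD 190,238.27

Net profit: HKD 1,238.27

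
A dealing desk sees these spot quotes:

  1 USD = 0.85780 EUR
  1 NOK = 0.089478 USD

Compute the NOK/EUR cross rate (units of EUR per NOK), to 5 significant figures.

NOK/EUR = 0.076754

1 NOK × 0.089478 = 0.089478 USD
0.089478 USD × 0.85780 = 0.0767542 EUR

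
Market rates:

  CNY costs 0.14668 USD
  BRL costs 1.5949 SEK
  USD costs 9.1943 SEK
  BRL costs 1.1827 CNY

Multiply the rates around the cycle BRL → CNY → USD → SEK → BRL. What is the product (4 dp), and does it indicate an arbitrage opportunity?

1.0001 (no arbitrage)

Around BRL → CNY → USD → SEK → BRL: 1 × 1.1827 × 0.14668 × 9.1943 ÷ 1.5949 = 1.000071
Product ≈ 1 (deviation 0.007%, within rounding noise).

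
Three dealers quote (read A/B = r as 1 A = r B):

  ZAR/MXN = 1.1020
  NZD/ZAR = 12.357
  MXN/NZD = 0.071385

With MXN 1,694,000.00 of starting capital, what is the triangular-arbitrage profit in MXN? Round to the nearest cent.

Profit: MXN 48,656.54

Profitable loop is MXN → ZAR → NZD → MXN:
MXN 1,694,000.00 ÷ 1.1020 = ZAR 1,537,205.08
ZAR 1,537,205.08 ÷ 12.357 = NZD 124,399.54
NZD 124,399.54 ÷ 0.071385 = MXN 1,742,656.54
Profit = MXN 1,742,656.54 − MXN 1,694,000.00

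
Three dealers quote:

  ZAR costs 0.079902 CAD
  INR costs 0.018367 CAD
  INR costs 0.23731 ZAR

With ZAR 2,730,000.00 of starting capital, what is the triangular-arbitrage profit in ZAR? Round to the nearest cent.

Profitable loop is ZAR → CAD → INR → ZAR:
ZAR 2,730,000.00 × 0.079902 = CAD 218,132.46
CAD 218,132.46 ÷ 0.018367 = INR 11,876,324.93
INR 11,876,324.93 × 0.23731 = ZAR 2,818,370.67
Profit = ZAR 2,818,370.67 − ZAR 2,730,000.00

Profit: ZAR 88,370.67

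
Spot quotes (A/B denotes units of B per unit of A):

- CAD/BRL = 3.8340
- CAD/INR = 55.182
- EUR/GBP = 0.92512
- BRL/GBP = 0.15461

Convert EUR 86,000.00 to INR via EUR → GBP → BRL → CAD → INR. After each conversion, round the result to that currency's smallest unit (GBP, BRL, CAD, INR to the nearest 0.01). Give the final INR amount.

EUR 86,000.00 × 0.92512 = GBP 79,560.32
GBP 79,560.32 ÷ 0.15461 = BRL 514,587.15
BRL 514,587.15 ÷ 3.8340 = CAD 134,216.78
CAD 134,216.78 × 55.182 = INR 7,406,350.35

INR 7,406,350.35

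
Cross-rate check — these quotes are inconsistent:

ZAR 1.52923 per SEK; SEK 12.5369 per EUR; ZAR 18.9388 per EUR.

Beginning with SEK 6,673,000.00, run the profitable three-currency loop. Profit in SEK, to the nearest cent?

Profitable loop is SEK → ZAR → EUR → SEK:
SEK 6,673,000.00 × 1.52923 = ZAR 10,204,551.79
ZAR 10,204,551.79 ÷ 18.9388 = EUR 538,817.23
EUR 538,817.23 × 12.5369 = SEK 6,755,097.75
Profit = SEK 6,755,097.75 − SEK 6,673,000.00

Profit: SEK 82,097.75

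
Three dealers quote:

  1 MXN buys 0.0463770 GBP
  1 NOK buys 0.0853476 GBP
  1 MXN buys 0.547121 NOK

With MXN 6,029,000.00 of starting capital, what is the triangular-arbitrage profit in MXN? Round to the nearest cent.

Profit: MXN 41,400.29

Profitable loop is MXN → NOK → GBP → MXN:
MXN 6,029,000.00 × 0.547121 = NOK 3,298,592.51
NOK 3,298,592.51 × 0.0853476 = GBP 281,526.95
GBP 281,526.95 ÷ 0.0463770 = MXN 6,070,400.29
Profit = MXN 6,070,400.29 − MXN 6,029,000.00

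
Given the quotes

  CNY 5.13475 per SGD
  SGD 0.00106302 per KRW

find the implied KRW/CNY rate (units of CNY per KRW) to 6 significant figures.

1 KRW × 0.00106302 = 0.00106302 SGD
0.00106302 SGD × 5.13475 = 0.00545834 CNY

KRW/CNY = 0.00545834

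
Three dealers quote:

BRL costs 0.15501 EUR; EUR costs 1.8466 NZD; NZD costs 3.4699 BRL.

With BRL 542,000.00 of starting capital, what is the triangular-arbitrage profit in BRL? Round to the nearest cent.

Profit: BRL 3,694.76

Profitable loop is BRL → NZD → EUR → BRL:
BRL 542,000.00 ÷ 3.4699 = NZD 156,200.47
NZD 156,200.47 ÷ 1.8466 = EUR 84,588.14
EUR 84,588.14 ÷ 0.15501 = BRL 545,694.76
Profit = BRL 545,694.76 − BRL 542,000.00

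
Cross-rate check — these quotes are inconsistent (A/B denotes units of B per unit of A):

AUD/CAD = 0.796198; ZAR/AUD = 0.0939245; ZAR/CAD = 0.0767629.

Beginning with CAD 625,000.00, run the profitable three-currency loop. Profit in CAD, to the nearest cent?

Profit: CAD 16,551.34

Profitable loop is CAD → AUD → ZAR → CAD:
CAD 625,000.00 ÷ 0.796198 = AUD 784,980.62
AUD 784,980.62 ÷ 0.0939245 = ZAR 8,357,570.39
ZAR 8,357,570.39 × 0.0767629 = CAD 641,551.34
Profit = CAD 641,551.34 − CAD 625,000.00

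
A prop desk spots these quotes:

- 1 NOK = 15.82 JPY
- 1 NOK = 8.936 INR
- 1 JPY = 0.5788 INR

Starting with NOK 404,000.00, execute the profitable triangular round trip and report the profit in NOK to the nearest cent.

Profitable loop is NOK → JPY → INR → NOK:
NOK 404,000.00 × 15.82 = JPY 6,391,280
JPY 6,391,280 × 0.5788 = INR 3,699,272.86
INR 3,699,272.86 ÷ 8.936 = NOK 413,974.13
Profit = NOK 413,974.13 − NOK 404,000.00

Profit: NOK 9,974.13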